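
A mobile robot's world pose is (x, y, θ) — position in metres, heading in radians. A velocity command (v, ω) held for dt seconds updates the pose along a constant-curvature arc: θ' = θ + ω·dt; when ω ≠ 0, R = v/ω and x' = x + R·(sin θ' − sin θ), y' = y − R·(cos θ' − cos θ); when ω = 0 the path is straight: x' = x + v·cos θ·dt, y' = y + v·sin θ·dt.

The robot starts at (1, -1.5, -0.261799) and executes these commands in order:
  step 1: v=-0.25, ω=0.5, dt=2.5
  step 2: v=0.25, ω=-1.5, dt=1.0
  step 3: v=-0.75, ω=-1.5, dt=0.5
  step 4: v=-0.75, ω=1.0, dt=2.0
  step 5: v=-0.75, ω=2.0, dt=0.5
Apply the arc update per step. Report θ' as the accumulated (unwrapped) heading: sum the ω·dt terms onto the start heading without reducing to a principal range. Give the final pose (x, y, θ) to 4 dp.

(-0.8942, -1.3836, 1.7382)

step 1: θ'=0.9882 (R=-0.5000) → pose (0.4531, -1.7079, 0.9882)
step 2: θ'=-0.5118 (R=-0.1667) → pose (0.6739, -1.6543, -0.5118)
step 3: θ'=-1.2618 (R=0.5000) → pose (0.4424, -1.3704, -1.2618)
step 4: θ'=0.7382 (R=-0.7500) → pose (-0.7768, -1.0437, 0.7382)
step 5: θ'=1.7382 (R=-0.3750) → pose (-0.8942, -1.3836, 1.7382)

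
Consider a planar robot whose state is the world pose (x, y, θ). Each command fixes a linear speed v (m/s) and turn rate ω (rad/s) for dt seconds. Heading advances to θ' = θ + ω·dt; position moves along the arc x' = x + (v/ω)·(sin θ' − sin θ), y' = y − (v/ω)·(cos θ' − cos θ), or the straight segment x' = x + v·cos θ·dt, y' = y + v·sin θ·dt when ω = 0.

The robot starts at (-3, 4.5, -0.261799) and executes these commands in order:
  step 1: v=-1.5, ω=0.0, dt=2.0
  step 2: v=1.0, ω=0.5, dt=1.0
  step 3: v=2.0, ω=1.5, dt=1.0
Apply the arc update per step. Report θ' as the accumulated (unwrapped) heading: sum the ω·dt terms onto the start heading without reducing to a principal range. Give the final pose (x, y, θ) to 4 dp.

step 1: θ'=-0.2618 (straight) → pose (-5.8978, 5.2765, -0.2618)
step 2: θ'=0.2382 (R=2.0000) → pose (-4.9082, 5.2648, 0.2382)
step 3: θ'=1.7382 (R=1.3333) → pose (-3.9081, 6.7826, 1.7382)

(-3.9081, 6.7826, 1.7382)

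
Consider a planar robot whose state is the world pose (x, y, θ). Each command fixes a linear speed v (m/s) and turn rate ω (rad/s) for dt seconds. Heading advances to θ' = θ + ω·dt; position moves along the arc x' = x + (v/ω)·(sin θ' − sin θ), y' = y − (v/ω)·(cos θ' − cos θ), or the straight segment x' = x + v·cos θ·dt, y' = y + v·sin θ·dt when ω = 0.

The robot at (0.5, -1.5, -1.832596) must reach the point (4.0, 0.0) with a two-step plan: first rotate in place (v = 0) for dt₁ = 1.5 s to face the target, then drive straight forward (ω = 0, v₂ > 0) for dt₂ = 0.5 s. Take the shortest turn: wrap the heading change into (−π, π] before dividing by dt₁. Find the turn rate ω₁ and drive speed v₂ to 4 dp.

heading to target = atan2(0−-1.5, 4−0.5) = 0.4049
Δθ = wrap(0.4049 − -1.8326) = 2.2375; ω₁ = Δθ/dt₁ = 1.4917
distance = √((4−0.5)² + (0−-1.5)²) = 3.8079; v₂ = distance/dt₂ = 7.6158

ω₁ = 1.4917, v₂ = 7.6158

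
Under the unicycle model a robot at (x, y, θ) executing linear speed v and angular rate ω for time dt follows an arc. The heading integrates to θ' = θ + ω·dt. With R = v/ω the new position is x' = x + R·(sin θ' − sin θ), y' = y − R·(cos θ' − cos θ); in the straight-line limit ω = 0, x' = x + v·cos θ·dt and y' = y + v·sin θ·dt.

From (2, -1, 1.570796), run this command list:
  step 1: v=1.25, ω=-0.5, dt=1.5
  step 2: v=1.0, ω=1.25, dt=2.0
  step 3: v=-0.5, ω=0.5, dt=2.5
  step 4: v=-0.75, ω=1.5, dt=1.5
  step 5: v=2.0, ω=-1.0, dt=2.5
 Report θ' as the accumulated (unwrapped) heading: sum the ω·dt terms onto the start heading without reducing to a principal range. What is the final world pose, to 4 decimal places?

step 1: θ'=0.8208 (R=-2.5000) → pose (2.6708, 0.7041, 0.8208)
step 2: θ'=3.3208 (R=0.8000) → pose (1.9428, 2.0366, 3.3208)
step 3: θ'=4.5708 (R=-1.0000) → pose (2.7546, 2.8795, 4.5708)
step 4: θ'=6.8208 (R=-0.5000) → pose (2.0035, 3.3795, 6.8208)
step 5: θ'=4.3208 (R=-2.0000) → pose (4.8763, 0.8983, 4.3208)

(4.8763, 0.8983, 4.3208)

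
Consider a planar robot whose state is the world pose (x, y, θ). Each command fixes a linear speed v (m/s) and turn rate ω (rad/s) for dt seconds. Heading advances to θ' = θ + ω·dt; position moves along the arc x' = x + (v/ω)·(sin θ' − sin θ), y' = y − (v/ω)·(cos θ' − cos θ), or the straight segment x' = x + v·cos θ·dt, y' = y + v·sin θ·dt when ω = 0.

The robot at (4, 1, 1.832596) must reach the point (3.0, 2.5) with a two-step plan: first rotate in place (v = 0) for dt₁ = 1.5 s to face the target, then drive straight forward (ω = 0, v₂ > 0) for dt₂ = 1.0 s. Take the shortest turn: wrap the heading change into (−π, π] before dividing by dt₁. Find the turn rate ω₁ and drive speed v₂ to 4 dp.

ω₁ = 0.2175, v₂ = 1.8028

heading to target = atan2(2.5−1, 3−4) = 2.1588
Δθ = wrap(2.1588 − 1.8326) = 0.3262; ω₁ = Δθ/dt₁ = 0.2175
distance = √((3−4)² + (2.5−1)²) = 1.8028; v₂ = distance/dt₂ = 1.8028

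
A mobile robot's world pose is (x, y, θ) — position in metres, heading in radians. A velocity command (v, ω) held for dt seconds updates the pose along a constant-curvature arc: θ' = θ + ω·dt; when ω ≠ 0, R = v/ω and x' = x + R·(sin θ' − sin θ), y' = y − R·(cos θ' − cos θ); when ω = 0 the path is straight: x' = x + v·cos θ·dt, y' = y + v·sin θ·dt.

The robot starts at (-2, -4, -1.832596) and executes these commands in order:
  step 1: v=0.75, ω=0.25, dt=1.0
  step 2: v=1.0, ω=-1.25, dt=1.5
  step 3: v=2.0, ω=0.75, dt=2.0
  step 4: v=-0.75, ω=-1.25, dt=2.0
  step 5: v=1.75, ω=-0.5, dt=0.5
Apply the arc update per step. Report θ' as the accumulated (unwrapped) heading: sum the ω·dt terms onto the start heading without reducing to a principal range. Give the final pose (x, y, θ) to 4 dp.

step 1: θ'=-1.5826 (R=3.0000) → pose (-2.1020, -4.7411, -1.5826)
step 2: θ'=-3.4576 (R=-0.8000) → pose (-3.1506, -5.4920, -3.4576)
step 3: θ'=-1.9576 (R=2.6667) → pose (-6.4490, -7.0207, -1.9576)
step 4: θ'=-4.4576 (R=0.6000) → pose (-5.3126, -7.0958, -4.4576)
step 5: θ'=-4.7076 (R=-3.5000) → pose (-5.4256, -6.2304, -4.7076)

(-5.4256, -6.2304, -4.7076)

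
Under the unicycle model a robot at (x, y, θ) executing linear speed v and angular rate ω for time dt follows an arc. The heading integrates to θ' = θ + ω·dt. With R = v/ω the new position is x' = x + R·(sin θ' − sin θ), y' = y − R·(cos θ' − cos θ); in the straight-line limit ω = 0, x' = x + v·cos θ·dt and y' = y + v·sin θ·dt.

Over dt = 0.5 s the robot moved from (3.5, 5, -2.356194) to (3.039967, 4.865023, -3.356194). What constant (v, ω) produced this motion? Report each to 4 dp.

Δθ = -3.356194 − -2.356194 = -1.000000
ω = Δθ/dt = -1.000000/0.5 = -2.0000
R = Δx/(sin θ' − sin θ) = -0.5000
v = R·ω = -0.5000·-2.0000 = 1.0000

v = 1.0000, ω = -2.0000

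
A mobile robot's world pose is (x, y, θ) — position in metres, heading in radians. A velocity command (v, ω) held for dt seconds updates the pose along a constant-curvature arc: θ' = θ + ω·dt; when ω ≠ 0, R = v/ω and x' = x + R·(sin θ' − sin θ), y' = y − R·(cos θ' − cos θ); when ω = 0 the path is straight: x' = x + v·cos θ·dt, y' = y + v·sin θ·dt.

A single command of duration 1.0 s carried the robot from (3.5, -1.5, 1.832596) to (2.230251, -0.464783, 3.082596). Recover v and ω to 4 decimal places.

v = 1.7500, ω = 1.2500

Δθ = 3.082596 − 1.832596 = 1.250000
ω = Δθ/dt = 1.250000/1.0 = 1.2500
R = Δx/(sin θ' − sin θ) = 1.4000
v = R·ω = 1.4000·1.2500 = 1.7500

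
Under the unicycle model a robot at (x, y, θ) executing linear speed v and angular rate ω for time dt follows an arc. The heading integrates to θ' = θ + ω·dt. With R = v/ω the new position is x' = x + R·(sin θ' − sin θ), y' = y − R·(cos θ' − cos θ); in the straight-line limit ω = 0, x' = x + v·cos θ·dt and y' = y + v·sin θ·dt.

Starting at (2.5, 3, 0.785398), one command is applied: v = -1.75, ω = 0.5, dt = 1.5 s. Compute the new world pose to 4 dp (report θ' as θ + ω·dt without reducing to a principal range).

(1.4771, 0.6490, 1.5354)

θ' = 0.7854 + 0.5·1.5 = 1.5354
R = v/ω = -1.75/0.5 = -3.5000
x' = 2.5 + -3.5000·(sin 1.5354 − sin 0.7854) = 1.4771
y' = 3 − -3.5000·(cos 1.5354 − cos 0.7854) = 0.6490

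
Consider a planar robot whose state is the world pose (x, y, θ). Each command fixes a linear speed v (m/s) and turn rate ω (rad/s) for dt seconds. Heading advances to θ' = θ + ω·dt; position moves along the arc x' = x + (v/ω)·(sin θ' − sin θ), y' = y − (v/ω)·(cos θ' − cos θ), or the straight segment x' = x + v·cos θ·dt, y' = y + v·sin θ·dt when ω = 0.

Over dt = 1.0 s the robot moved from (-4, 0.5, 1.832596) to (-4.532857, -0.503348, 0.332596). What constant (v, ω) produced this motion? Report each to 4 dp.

Δθ = 0.332596 − 1.832596 = -1.500000
ω = Δθ/dt = -1.500000/1.0 = -1.5000
R = −Δy/(cos θ' − cos θ) = 0.8333
v = R·ω = 0.8333·-1.5000 = -1.2500

v = -1.2500, ω = -1.5000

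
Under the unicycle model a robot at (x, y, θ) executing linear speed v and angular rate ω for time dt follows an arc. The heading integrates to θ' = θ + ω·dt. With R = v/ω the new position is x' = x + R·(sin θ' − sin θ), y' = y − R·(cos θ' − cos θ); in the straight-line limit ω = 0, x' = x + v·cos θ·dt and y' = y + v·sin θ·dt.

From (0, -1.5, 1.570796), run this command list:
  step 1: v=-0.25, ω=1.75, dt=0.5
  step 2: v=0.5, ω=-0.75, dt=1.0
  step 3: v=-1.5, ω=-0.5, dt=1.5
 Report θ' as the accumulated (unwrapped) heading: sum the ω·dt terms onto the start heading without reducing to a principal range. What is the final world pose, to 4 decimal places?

step 1: θ'=2.4458 (R=-0.1429) → pose (0.0513, -1.6096, 2.4458)
step 2: θ'=1.6958 (R=-0.6667) → pose (-0.1828, -1.1811, 1.6958)
step 3: θ'=0.9458 (R=3.0000) → pose (-0.7266, -3.3104, 0.9458)

(-0.7266, -3.3104, 0.9458)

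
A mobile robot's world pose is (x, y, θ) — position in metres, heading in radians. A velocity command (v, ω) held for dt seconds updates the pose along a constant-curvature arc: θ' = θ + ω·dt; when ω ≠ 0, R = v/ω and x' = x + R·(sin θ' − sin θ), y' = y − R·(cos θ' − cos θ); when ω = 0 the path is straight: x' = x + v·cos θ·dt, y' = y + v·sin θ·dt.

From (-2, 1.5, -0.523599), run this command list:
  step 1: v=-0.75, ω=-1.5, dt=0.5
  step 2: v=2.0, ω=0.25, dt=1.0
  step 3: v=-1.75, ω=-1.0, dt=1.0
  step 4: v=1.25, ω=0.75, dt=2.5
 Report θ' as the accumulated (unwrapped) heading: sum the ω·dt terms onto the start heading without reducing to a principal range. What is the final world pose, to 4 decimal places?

(-0.2379, -0.7344, -0.1486)

step 1: θ'=-1.2736 (R=0.5000) → pose (-2.2281, 1.7866, -1.2736)
step 2: θ'=-1.0236 (R=8.0000) → pose (-1.4107, -0.0330, -1.0236)
step 3: θ'=-2.0236 (R=1.7500) → pose (-1.4898, 1.6431, -2.0236)
step 4: θ'=-0.1486 (R=1.6667) → pose (-0.2379, -0.7344, -0.1486)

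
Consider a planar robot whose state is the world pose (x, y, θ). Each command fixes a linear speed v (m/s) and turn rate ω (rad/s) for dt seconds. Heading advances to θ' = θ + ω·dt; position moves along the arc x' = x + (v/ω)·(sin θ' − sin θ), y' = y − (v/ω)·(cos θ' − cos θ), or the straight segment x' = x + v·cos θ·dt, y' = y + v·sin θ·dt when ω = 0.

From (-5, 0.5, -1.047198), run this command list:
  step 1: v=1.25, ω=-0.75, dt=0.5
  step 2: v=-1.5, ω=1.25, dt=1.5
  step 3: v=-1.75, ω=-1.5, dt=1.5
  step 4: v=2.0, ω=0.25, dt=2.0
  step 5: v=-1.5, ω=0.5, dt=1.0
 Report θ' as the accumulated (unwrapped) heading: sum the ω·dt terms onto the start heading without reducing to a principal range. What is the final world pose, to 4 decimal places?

step 1: θ'=-1.4222 (R=-1.6667) → pose (-4.7951, -0.0866, -1.4222)
step 2: θ'=0.4528 (R=-1.2000) → pose (-6.5068, 0.8148, 0.4528)
step 3: θ'=-1.7972 (R=1.1667) → pose (-8.1541, 2.1258, -1.7972)
step 4: θ'=-1.2972 (R=8.0000) → pose (-8.0607, -1.8316, -1.2972)
step 5: θ'=-0.7972 (R=-3.0000) → pose (-8.8029, -0.5460, -0.7972)

(-8.8029, -0.5460, -0.7972)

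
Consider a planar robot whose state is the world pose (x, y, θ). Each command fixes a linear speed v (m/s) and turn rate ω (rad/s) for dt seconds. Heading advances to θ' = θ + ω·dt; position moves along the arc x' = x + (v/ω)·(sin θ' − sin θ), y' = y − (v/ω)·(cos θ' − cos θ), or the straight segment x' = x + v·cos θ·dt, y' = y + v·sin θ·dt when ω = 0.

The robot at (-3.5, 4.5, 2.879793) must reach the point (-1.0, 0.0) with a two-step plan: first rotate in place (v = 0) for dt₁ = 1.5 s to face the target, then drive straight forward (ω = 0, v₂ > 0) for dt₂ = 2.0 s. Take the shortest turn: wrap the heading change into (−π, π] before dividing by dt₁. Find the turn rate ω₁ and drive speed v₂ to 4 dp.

ω₁ = 1.5598, v₂ = 2.5739

heading to target = atan2(0−4.5, -1−-3.5) = -1.0637
Δθ = wrap(-1.0637 − 2.8798) = 2.3397; ω₁ = Δθ/dt₁ = 1.5598
distance = √((-1−-3.5)² + (0−4.5)²) = 5.1478; v₂ = distance/dt₂ = 2.5739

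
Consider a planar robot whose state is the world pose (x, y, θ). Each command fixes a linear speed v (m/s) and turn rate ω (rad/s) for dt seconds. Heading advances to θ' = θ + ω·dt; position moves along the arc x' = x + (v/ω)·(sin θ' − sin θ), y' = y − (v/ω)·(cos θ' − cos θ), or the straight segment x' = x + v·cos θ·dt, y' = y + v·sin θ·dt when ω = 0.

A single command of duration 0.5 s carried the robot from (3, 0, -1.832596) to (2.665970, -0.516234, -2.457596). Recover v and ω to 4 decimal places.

Δθ = -2.457596 − -1.832596 = -0.625000
ω = Δθ/dt = -0.625000/0.5 = -1.2500
R = −Δy/(cos θ' − cos θ) = -1.0000
v = R·ω = -1.0000·-1.2500 = 1.2500

v = 1.2500, ω = -1.2500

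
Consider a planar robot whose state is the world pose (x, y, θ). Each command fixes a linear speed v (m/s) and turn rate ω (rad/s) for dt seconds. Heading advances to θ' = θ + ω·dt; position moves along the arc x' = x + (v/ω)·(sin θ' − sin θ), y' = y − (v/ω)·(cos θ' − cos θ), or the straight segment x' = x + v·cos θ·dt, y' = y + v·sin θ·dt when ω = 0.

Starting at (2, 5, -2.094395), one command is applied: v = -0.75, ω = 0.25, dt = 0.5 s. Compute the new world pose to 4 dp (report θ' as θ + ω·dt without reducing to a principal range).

θ' = -2.0944 + 0.25·0.5 = -1.9694
R = v/ω = -0.75/0.25 = -3.0000
x' = 2 + -3.0000·(sin -1.9694 − sin -2.0944) = 2.1667
y' = 5 − -3.0000·(cos -1.9694 − cos -2.0944) = 5.3356

(2.1667, 5.3356, -1.9694)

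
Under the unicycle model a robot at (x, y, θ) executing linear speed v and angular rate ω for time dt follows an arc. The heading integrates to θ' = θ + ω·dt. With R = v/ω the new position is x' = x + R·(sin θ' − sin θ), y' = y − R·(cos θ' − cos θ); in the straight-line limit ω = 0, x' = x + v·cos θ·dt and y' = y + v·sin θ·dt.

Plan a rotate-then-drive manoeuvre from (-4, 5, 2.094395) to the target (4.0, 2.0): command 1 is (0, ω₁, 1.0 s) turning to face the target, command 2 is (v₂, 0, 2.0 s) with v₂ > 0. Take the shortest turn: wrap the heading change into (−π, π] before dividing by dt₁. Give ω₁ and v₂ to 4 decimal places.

heading to target = atan2(2−5, 4−-4) = -0.3588
Δθ = wrap(-0.3588 − 2.0944) = -2.4532; ω₁ = Δθ/dt₁ = -2.4532
distance = √((4−-4)² + (2−5)²) = 8.5440; v₂ = distance/dt₂ = 4.2720

ω₁ = -2.4532, v₂ = 4.2720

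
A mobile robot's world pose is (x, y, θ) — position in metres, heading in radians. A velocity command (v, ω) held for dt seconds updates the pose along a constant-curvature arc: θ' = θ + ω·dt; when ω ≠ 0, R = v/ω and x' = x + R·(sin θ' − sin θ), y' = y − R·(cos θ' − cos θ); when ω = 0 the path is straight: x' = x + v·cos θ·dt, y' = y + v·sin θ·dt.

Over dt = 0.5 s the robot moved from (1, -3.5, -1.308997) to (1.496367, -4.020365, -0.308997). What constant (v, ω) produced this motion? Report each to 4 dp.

Δθ = -0.308997 − -1.308997 = 1.000000
ω = Δθ/dt = 1.000000/0.5 = 2.0000
R = −Δy/(cos θ' − cos θ) = 0.7500
v = R·ω = 0.7500·2.0000 = 1.5000

v = 1.5000, ω = 2.0000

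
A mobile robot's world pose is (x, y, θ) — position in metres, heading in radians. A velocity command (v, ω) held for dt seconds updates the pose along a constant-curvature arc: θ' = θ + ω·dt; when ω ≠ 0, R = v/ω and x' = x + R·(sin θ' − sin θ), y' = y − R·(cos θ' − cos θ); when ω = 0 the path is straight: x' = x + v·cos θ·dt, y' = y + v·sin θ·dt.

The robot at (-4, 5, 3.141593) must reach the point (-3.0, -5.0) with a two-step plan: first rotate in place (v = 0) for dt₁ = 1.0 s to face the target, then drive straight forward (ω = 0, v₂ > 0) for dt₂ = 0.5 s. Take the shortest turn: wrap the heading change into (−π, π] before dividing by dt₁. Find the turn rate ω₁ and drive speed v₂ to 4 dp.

ω₁ = 1.6705, v₂ = 20.0998

heading to target = atan2(-5−5, -3−-4) = -1.4711
Δθ = wrap(-1.4711 − 3.1416) = 1.6705; ω₁ = Δθ/dt₁ = 1.6705
distance = √((-3−-4)² + (-5−5)²) = 10.0499; v₂ = distance/dt₂ = 20.0998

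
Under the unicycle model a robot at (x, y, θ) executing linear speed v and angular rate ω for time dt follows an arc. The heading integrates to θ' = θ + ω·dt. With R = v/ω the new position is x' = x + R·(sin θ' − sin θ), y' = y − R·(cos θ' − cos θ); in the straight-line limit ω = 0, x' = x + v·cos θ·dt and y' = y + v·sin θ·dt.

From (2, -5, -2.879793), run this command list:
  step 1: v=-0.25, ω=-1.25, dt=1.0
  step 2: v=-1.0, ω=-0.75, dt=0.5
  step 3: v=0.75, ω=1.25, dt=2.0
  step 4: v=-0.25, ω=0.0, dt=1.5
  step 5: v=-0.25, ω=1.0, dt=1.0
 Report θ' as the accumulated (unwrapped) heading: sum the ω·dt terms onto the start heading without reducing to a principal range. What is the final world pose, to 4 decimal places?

(1.4205, -4.8339, -1.0048)

step 1: θ'=-4.1298 (R=0.2000) → pose (2.2188, -5.0831, -4.1298)
step 2: θ'=-4.5048 (R=1.3333) → pose (2.4101, -5.5419, -4.5048)
step 3: θ'=-2.0048 (R=0.6000) → pose (1.2786, -5.4133, -2.0048)
step 4: θ'=-2.0048 (straight) → pose (1.4363, -5.0731, -2.0048)
step 5: θ'=-1.0048 (R=-0.2500) → pose (1.4205, -4.8339, -1.0048)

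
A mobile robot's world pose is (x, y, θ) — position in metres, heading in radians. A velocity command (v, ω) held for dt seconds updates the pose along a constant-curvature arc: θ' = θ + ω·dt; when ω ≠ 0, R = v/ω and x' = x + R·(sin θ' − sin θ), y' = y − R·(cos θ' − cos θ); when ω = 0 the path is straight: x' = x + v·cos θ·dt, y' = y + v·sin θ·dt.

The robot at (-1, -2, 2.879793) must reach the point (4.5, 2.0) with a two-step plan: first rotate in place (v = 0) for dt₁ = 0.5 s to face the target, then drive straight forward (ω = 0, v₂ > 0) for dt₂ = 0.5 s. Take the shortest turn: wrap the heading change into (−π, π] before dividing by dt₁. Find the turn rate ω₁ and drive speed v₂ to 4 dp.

heading to target = atan2(2−-2, 4.5−-1) = 0.6288
Δθ = wrap(0.6288 − 2.8798) = -2.2510; ω₁ = Δθ/dt₁ = -4.5020
distance = √((4.5−-1)² + (2−-2)²) = 6.8007; v₂ = distance/dt₂ = 13.6015

ω₁ = -4.5020, v₂ = 13.6015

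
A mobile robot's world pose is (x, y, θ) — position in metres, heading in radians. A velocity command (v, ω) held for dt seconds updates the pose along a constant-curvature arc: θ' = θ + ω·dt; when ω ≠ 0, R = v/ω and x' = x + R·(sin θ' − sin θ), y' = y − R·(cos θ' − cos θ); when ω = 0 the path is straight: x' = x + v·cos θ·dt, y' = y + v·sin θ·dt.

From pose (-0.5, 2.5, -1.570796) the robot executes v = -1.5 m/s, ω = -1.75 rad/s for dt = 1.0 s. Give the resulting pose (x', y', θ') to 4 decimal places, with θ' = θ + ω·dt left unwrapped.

θ' = -1.5708 + -1.75·1.0 = -3.3208
R = v/ω = -1.5/-1.75 = 0.8571
x' = -0.5 + 0.8571·(sin -3.3208 − sin -1.5708) = 0.5099
y' = 2.5 − 0.8571·(cos -3.3208 − cos -1.5708) = 3.3434

(0.5099, 3.3434, -3.3208)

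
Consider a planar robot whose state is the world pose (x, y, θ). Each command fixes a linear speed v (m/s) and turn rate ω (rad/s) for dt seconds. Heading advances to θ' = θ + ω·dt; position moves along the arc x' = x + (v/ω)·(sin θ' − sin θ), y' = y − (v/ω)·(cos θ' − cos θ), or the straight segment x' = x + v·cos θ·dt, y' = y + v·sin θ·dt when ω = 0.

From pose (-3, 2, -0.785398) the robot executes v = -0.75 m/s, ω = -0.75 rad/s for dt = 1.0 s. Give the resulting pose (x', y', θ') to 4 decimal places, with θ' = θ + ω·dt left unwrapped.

θ' = -0.7854 + -0.75·1.0 = -1.5354
R = v/ω = -0.75/-0.75 = 1.0000
x' = -3 + 1.0000·(sin -1.5354 − sin -0.7854) = -3.2923
y' = 2 − 1.0000·(cos -1.5354 − cos -0.7854) = 2.6717

(-3.2923, 2.6717, -1.5354)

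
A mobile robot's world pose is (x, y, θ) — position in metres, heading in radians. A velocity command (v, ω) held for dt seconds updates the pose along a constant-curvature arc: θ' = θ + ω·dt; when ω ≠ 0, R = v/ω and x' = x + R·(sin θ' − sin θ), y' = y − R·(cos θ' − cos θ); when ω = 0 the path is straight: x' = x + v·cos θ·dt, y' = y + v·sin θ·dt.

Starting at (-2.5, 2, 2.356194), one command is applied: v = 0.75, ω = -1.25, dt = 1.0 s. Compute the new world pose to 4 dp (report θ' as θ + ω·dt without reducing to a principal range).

(-2.6121, 2.6931, 1.1062)

θ' = 2.3562 + -1.25·1.0 = 1.1062
R = v/ω = 0.75/-1.25 = -0.6000
x' = -2.5 + -0.6000·(sin 1.1062 − sin 2.3562) = -2.6121
y' = 2 − -0.6000·(cos 1.1062 − cos 2.3562) = 2.6931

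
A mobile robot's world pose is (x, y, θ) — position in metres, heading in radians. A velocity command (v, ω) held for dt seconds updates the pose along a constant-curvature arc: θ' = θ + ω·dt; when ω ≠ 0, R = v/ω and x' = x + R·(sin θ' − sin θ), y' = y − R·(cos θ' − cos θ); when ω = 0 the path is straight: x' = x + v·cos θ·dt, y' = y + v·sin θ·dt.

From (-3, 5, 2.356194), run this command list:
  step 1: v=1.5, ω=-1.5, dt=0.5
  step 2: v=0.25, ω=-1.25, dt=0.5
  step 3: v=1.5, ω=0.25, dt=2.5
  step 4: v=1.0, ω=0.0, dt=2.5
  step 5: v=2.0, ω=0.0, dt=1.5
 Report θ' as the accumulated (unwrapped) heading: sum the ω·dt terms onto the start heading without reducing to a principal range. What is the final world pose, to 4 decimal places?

step 1: θ'=1.6062 (R=-1.0000) → pose (-3.2923, 5.6717, 1.6062)
step 2: θ'=0.9812 (R=-0.2000) → pose (-3.2586, 5.7900, 0.9812)
step 3: θ'=1.6062 (R=6.0000) → pose (-2.2494, 9.3385, 1.6062)
step 4: θ'=1.6062 (straight) → pose (-2.3378, 11.8370, 1.6062)
step 5: θ'=1.6062 (straight) → pose (-2.4440, 14.8351, 1.6062)

(-2.4440, 14.8351, 1.6062)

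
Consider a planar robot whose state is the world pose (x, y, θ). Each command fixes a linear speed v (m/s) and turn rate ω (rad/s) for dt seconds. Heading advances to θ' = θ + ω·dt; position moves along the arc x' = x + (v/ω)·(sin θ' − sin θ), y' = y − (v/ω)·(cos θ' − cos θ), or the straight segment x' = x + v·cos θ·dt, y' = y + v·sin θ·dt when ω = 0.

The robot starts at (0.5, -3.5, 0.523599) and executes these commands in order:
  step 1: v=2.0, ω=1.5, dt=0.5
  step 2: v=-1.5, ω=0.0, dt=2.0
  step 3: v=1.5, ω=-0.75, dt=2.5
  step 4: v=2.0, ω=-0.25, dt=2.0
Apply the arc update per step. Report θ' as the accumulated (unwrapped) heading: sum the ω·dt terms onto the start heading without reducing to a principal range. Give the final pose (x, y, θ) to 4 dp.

step 1: θ'=1.2736 (R=1.3333) → pose (1.1082, -2.7358, 1.2736)
step 2: θ'=1.2736 (straight) → pose (0.2297, -5.6042, 1.2736)
step 3: θ'=-0.6014 (R=-2.0000) → pose (3.2736, -4.5408, -0.6014)
step 4: θ'=-1.1014 (R=-8.0000) → pose (5.8820, -7.5184, -1.1014)

(5.8820, -7.5184, -1.1014)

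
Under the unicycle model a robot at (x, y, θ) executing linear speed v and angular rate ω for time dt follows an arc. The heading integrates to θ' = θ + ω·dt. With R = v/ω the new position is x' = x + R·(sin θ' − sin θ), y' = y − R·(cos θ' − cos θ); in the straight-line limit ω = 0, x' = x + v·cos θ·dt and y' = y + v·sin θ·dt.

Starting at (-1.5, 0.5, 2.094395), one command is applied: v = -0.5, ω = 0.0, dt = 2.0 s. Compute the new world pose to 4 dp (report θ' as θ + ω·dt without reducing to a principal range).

(-1.0000, -0.3660, 2.0944)

θ' = 2.0944 + 0.0·2.0 = 2.0944
ω = 0 → straight: x' = -1.5 + -0.5·cos(2.0944)·2.0 = -1.0000
y' = 0.5 + -0.5·sin(2.0944)·2.0 = -0.3660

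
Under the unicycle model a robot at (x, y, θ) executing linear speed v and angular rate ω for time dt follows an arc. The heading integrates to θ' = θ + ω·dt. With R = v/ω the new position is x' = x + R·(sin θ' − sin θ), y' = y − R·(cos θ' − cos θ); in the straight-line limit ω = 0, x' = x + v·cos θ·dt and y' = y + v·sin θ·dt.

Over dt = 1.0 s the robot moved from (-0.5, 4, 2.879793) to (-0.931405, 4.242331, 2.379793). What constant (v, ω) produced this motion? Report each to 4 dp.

v = 0.5000, ω = -0.5000

Δθ = 2.379793 − 2.879793 = -0.500000
ω = Δθ/dt = -0.500000/1.0 = -0.5000
R = Δx/(sin θ' − sin θ) = -1.0000
v = R·ω = -1.0000·-0.5000 = 0.5000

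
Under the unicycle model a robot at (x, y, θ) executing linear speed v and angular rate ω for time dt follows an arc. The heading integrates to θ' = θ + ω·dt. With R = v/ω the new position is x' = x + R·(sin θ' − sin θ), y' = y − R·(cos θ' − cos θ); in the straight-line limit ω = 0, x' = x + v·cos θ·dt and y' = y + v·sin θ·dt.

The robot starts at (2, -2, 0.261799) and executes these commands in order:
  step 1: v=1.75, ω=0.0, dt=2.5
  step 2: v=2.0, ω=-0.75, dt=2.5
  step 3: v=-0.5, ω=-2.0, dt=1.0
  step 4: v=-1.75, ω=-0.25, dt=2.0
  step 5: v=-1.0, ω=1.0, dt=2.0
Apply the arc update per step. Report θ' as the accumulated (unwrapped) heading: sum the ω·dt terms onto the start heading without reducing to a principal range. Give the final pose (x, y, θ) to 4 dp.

step 1: θ'=0.2618 (straight) → pose (6.2259, -0.8677, 0.2618)
step 2: θ'=-1.6132 (R=-2.6667) → pose (9.5804, -3.5565, -1.6132)
step 3: θ'=-3.6132 (R=0.2500) → pose (9.9437, -3.3444, -3.6132)
step 4: θ'=-4.1132 (R=7.0000) → pose (12.5441, -5.6325, -4.1132)
step 5: θ'=-2.1132 (R=-1.0000) → pose (14.2263, -5.5847, -2.1132)

(14.2263, -5.5847, -2.1132)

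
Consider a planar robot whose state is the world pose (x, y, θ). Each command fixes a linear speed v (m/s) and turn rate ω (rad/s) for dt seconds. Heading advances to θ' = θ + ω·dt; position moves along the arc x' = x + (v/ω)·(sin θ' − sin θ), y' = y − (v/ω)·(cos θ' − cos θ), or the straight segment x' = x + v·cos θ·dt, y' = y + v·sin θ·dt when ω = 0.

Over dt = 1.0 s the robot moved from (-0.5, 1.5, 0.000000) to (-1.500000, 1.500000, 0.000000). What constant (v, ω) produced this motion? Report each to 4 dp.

Δθ = 0.000000 − 0.000000 = 0.000000
ω = Δθ/dt = 0.000000/1.0 = 0.0000
ω = 0 → v = (Δx·cos θ + Δy·sin θ)/dt = -1.0000

v = -1.0000, ω = 0.0000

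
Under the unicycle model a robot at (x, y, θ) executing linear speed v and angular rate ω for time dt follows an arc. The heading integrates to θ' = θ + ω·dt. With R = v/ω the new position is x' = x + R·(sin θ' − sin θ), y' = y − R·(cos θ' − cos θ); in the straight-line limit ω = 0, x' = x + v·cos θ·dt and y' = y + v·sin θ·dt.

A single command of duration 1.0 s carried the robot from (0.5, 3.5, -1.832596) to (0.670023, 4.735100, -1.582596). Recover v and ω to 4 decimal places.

Δθ = -1.582596 − -1.832596 = 0.250000
ω = Δθ/dt = 0.250000/1.0 = 0.2500
R = −Δy/(cos θ' − cos θ) = -5.0000
v = R·ω = -5.0000·0.2500 = -1.2500

v = -1.2500, ω = 0.2500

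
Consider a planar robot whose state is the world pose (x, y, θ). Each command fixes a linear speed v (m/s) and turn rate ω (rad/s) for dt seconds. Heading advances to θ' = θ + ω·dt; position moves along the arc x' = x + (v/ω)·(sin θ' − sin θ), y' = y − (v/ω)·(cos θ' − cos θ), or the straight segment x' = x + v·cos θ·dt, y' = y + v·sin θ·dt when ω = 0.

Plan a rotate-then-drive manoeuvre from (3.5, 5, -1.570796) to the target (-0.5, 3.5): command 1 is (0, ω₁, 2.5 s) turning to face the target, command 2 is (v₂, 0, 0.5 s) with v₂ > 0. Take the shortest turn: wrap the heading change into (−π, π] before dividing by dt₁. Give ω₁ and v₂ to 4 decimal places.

ω₁ = -0.4848, v₂ = 8.5440

heading to target = atan2(3.5−5, -0.5−3.5) = -2.7828
Δθ = wrap(-2.7828 − -1.5708) = -1.2120; ω₁ = Δθ/dt₁ = -0.4848
distance = √((-0.5−3.5)² + (3.5−5)²) = 4.2720; v₂ = distance/dt₂ = 8.5440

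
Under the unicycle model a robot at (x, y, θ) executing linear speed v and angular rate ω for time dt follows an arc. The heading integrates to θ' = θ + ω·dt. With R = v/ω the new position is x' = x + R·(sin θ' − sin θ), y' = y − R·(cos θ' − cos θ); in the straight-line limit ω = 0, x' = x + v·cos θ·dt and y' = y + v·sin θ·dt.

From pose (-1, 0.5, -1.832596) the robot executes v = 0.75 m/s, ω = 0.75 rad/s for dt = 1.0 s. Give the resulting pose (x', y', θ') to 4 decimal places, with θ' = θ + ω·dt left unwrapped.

(-0.9173, -0.2279, -1.0826)

θ' = -1.8326 + 0.75·1.0 = -1.0826
R = v/ω = 0.75/0.75 = 1.0000
x' = -1 + 1.0000·(sin -1.0826 − sin -1.8326) = -0.9173
y' = 0.5 − 1.0000·(cos -1.0826 − cos -1.8326) = -0.2279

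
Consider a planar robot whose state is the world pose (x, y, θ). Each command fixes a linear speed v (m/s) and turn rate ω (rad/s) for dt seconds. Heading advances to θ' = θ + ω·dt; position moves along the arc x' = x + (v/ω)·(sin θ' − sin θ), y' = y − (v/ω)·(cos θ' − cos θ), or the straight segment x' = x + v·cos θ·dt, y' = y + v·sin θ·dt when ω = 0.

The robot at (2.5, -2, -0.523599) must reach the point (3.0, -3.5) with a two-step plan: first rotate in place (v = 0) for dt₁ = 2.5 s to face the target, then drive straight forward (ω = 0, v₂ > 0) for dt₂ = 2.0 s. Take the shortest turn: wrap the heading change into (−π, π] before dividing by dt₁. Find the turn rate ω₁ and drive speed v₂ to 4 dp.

ω₁ = -0.2902, v₂ = 0.7906

heading to target = atan2(-3.5−-2, 3−2.5) = -1.2490
Δθ = wrap(-1.2490 − -0.5236) = -0.7254; ω₁ = Δθ/dt₁ = -0.2902
distance = √((3−2.5)² + (-3.5−-2)²) = 1.5811; v₂ = distance/dt₂ = 0.7906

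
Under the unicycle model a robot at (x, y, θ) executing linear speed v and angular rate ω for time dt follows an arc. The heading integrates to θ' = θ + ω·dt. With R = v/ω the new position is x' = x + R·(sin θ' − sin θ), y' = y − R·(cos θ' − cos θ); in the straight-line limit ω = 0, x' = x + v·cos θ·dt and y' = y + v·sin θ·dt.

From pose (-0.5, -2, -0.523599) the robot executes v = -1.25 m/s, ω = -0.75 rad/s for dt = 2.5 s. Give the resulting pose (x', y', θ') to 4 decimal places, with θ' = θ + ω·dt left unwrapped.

(-0.7942, 0.6708, -2.3986)

θ' = -0.5236 + -0.75·2.5 = -2.3986
R = v/ω = -1.25/-0.75 = 1.6667
x' = -0.5 + 1.6667·(sin -2.3986 − sin -0.5236) = -0.7942
y' = -2 − 1.6667·(cos -2.3986 − cos -0.5236) = 0.6708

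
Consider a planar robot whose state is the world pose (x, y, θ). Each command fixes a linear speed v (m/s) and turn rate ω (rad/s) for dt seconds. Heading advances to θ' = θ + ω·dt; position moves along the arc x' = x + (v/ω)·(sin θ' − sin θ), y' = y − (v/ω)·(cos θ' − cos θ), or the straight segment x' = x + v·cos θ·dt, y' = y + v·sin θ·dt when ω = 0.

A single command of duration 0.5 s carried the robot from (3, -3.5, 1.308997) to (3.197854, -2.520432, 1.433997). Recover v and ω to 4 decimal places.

v = 2.0000, ω = 0.2500

Δθ = 1.433997 − 1.308997 = 0.125000
ω = Δθ/dt = 0.125000/0.5 = 0.2500
R = −Δy/(cos θ' − cos θ) = 8.0000
v = R·ω = 8.0000·0.2500 = 2.0000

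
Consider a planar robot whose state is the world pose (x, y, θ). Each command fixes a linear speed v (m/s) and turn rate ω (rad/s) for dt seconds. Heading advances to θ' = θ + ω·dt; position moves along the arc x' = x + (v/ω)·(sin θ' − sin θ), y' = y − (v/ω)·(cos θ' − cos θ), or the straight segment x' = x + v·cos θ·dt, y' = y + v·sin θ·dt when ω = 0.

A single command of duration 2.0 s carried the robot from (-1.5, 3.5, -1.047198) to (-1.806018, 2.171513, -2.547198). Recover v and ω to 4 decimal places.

v = 0.7500, ω = -0.7500

Δθ = -2.547198 − -1.047198 = -1.500000
ω = Δθ/dt = -1.500000/2.0 = -0.7500
R = −Δy/(cos θ' − cos θ) = -1.0000
v = R·ω = -1.0000·-0.7500 = 0.7500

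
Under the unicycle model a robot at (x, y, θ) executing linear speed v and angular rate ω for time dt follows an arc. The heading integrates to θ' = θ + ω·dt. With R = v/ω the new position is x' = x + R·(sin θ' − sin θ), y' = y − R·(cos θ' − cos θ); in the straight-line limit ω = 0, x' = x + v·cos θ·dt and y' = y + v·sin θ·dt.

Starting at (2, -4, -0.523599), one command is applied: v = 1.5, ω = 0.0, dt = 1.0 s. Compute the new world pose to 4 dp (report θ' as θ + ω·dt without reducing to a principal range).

(3.2990, -4.7500, -0.5236)

θ' = -0.5236 + 0.0·1.0 = -0.5236
ω = 0 → straight: x' = 2 + 1.5·cos(-0.5236)·1.0 = 3.2990
y' = -4 + 1.5·sin(-0.5236)·1.0 = -4.7500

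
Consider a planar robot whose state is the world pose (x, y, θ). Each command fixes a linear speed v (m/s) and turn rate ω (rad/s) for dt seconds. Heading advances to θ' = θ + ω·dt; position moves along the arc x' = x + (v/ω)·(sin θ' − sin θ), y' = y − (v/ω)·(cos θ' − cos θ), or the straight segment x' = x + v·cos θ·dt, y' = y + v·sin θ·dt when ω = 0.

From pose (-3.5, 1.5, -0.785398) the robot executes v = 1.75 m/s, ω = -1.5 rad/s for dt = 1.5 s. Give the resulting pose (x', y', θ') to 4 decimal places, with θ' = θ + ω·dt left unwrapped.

θ' = -0.7854 + -1.5·1.5 = -3.0354
R = v/ω = 1.75/-1.5 = -1.1667
x' = -3.5 + -1.1667·(sin -3.0354 − sin -0.7854) = -4.2013
y' = 1.5 − -1.1667·(cos -3.0354 − cos -0.7854) = -0.4851

(-4.2013, -0.4851, -3.0354)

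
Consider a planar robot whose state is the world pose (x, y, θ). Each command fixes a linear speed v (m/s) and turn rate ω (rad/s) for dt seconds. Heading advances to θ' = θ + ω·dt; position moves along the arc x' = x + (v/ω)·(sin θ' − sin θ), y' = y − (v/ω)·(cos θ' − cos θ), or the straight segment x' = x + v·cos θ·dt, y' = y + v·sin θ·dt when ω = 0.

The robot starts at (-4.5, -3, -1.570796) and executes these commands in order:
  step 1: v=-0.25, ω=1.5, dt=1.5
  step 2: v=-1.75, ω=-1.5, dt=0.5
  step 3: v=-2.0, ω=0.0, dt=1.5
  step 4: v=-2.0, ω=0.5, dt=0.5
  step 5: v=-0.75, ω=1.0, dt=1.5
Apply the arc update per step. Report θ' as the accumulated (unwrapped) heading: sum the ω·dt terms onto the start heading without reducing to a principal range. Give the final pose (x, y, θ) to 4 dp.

(-10.1871, -3.7873, 1.6792)

step 1: θ'=0.6792 (R=-0.1667) → pose (-4.7714, -2.8703, 0.6792)
step 2: θ'=-0.0708 (R=1.1667) → pose (-5.5868, -3.1263, -0.0708)
step 3: θ'=-0.0708 (straight) → pose (-8.5792, -2.9141, -0.0708)
step 4: θ'=0.1792 (R=-4.0000) → pose (-9.5752, -2.9681, 0.1792)
step 5: θ'=1.6792 (R=-0.7500) → pose (-10.1871, -3.7873, 1.6792)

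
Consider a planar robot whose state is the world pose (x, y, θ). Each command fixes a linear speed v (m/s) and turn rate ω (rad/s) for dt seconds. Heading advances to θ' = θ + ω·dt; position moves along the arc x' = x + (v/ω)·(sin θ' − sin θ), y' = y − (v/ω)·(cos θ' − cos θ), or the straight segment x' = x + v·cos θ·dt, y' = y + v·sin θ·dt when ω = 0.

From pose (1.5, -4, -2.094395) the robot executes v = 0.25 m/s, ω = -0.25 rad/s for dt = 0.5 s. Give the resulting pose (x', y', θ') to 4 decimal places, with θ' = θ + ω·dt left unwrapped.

θ' = -2.0944 + -0.25·0.5 = -2.2194
R = v/ω = 0.25/-0.25 = -1.0000
x' = 1.5 + -1.0000·(sin -2.2194 − sin -2.0944) = 1.4309
y' = -4 − -1.0000·(cos -2.2194 − cos -2.0944) = -4.1041

(1.4309, -4.1041, -2.2194)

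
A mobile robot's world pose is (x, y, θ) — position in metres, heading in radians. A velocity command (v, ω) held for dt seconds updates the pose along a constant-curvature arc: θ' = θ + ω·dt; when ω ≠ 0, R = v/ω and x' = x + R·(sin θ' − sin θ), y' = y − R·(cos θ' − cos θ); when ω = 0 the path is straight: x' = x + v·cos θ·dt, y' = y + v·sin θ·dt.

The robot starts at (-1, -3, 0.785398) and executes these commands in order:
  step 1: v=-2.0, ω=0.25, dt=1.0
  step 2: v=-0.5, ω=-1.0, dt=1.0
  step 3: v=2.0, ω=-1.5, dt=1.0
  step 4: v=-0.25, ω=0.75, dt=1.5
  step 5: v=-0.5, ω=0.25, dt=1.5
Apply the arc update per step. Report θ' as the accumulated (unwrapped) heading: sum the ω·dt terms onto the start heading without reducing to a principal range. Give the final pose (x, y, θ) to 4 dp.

step 1: θ'=1.0354 (R=-8.0000) → pose (-2.2237, -4.5754, 1.0354)
step 2: θ'=0.0354 (R=0.5000) → pose (-2.6360, -4.8200, 0.0354)
step 3: θ'=-1.4646 (R=-1.3333) → pose (-1.2630, -6.0112, -1.4646)
step 4: θ'=-0.3396 (R=-0.3333) → pose (-1.4834, -5.7322, -0.3396)
step 5: θ'=0.0354 (R=-2.0000) → pose (-2.2204, -5.6192, 0.0354)

(-2.2204, -5.6192, 0.0354)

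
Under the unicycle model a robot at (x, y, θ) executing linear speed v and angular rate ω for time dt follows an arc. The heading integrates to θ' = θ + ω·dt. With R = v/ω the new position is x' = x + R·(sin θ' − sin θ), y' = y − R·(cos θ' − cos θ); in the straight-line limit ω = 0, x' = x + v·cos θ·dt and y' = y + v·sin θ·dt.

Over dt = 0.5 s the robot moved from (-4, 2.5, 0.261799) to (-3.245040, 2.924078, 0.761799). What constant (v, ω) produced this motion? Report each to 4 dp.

Δθ = 0.761799 − 0.261799 = 0.500000
ω = Δθ/dt = 0.500000/0.5 = 1.0000
R = Δx/(sin θ' − sin θ) = 1.7500
v = R·ω = 1.7500·1.0000 = 1.7500

v = 1.7500, ω = 1.0000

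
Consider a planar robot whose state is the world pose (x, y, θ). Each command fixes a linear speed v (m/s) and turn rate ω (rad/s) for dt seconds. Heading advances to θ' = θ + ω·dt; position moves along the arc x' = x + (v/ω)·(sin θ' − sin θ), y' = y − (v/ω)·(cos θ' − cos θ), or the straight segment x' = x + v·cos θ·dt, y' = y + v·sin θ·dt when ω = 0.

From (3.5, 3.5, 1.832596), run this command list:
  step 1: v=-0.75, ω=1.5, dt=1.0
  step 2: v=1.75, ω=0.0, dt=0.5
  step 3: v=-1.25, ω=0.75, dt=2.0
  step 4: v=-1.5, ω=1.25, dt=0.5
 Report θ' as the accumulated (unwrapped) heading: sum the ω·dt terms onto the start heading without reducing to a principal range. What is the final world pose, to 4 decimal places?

step 1: θ'=3.3326 (R=-0.5000) → pose (4.0779, 3.1385, 3.3326)
step 2: θ'=3.3326 (straight) → pose (3.2188, 2.9724, 3.3326)
step 3: θ'=4.8326 (R=-1.6667) → pose (4.5570, 4.8086, 4.8326)
step 4: θ'=5.4576 (R=-1.2000) → pose (4.2476, 5.4785, 5.4576)

(4.2476, 5.4785, 5.4576)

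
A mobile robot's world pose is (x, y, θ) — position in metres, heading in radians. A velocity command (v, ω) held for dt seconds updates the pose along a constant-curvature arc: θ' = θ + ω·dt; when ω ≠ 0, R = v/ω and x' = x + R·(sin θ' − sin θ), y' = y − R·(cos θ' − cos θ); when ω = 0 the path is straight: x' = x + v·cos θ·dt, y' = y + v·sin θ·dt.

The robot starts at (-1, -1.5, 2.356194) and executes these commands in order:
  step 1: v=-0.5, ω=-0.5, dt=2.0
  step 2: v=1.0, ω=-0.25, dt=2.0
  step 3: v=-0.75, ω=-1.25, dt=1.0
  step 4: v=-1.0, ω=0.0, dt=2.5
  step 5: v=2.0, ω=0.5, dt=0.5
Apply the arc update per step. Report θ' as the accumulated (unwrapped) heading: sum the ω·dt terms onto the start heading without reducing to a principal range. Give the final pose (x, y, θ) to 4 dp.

step 1: θ'=1.3562 (R=1.0000) → pose (-0.7300, -2.4201, 1.3562)
step 2: θ'=0.8562 (R=-4.0000) → pose (0.1568, -0.6506, 0.8562)
step 3: θ'=-0.3938 (R=0.6000) → pose (-0.5267, -0.8115, -0.3938)
step 4: θ'=-0.3938 (straight) → pose (-2.8353, 0.1477, -0.3938)
step 5: θ'=-0.1438 (R=4.0000) → pose (-1.8737, -0.1171, -0.1438)

(-1.8737, -0.1171, -0.1438)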